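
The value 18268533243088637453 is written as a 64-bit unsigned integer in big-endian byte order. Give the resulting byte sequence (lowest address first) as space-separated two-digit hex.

18268533243088637453 in hexadecimal, padded to 64 bits, is 0xFD86DE3199B68E0D.
Split into bytes (most-significant first): FD 86 DE 31 99 B6 8E 0D.
Big-endian stores the most-significant byte at the lowest address.
So the memory order matches the most-significant-first order: FD 86 DE 31 99 B6 8E 0D.

FD 86 DE 31 99 B6 8E 0D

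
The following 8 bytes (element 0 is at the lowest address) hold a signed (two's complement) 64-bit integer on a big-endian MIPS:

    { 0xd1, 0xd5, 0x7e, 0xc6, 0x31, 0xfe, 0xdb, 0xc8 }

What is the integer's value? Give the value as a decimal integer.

In big-endian order the high byte comes first in memory.
The bytes are already most-significant first: 0xD1D57EC631FEDBC8.
Top bit is set, so as a signed 64-bit value this is 0xD1D57EC631FEDBC8 − 2^64 = -3326613360035832888.

-3326613360035832888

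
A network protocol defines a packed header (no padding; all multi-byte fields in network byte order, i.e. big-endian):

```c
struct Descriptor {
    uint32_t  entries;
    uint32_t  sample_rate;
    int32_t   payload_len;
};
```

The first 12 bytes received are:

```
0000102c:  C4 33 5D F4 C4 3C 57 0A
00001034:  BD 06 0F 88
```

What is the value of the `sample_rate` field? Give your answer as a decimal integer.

`sample_rate` follows `entries` (4 bytes), so it starts at byte offset 4 and occupies 4 bytes.
Bytes at offsets 4..7: C4 3C 57 0A.
In big-endian order the high byte comes first in memory.
The bytes are already most-significant first: 0xC43C570A.
0xC43C570A = 3292288778.

3292288778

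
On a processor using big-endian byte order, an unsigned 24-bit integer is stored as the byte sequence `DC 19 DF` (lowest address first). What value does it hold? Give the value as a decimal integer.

Big-endian stores the most-significant byte at the lowest address.
The bytes are already most-significant first: 0xDC19DF.
0xDC19DF = 14424543.

14424543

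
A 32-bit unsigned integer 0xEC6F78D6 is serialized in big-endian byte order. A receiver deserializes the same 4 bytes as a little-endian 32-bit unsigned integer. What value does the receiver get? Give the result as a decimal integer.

Stored big-endian, the bytes at ascending addresses are EC 6F 78 D6.
Read back as little-endian, the first byte is least significant, giving 0xD6786FEC.
0xD6786FEC = 3598217196.

3598217196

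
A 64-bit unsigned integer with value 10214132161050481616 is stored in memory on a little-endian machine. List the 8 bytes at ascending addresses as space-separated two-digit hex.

10214132161050481616 in hexadecimal, padded to 64 bits, is 0x8DBFE3156C4E93D0.
Split into bytes (most-significant first): 8D BF E3 15 6C 4E 93 D0.
In little-endian order the low byte comes first in memory.
So at ascending addresses the bytes are D0 93 4E 6C 15 E3 BF 8D.

D0 93 4E 6C 15 E3 BF 8D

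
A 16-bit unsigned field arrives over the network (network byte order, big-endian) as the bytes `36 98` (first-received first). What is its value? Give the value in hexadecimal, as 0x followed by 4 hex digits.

Big-endian: lowest address holds the most-significant byte.
The bytes are already most-significant first: 0x3698.

0x3698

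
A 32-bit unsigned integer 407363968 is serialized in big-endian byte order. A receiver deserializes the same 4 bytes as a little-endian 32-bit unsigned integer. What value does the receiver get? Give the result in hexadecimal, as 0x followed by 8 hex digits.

0x80E14718

407363968 in 32-bit hexadecimal is 0x1847E180.
Stored big-endian, the bytes at ascending addresses are 18 47 E1 80.
Read back as little-endian, the first byte is least significant, giving 0x80E14718.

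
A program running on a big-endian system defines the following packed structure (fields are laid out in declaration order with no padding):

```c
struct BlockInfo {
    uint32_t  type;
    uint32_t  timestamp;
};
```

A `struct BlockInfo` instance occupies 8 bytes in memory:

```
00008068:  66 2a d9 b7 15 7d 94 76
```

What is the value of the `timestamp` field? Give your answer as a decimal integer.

`timestamp` follows `type` (4 bytes), so it starts at byte offset 4 and occupies 4 bytes.
Bytes at offsets 4..7: 15 7D 94 76.
Big-endian stores the most-significant byte at the lowest address.
The bytes are already most-significant first: 0x157D9476.
0x157D9476 = 360551542.

360551542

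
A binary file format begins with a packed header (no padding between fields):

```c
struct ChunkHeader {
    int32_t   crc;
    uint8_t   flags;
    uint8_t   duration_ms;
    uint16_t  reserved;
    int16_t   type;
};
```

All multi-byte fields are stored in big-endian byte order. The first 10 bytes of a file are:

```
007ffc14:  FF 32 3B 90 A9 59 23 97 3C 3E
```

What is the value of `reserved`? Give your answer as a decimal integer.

`reserved` follows `crc` (4 B), `flags` (1 B), `duration_ms` (1 B), so it starts at offset 4 + 1 + 1 = 6 and occupies 2 bytes.
Bytes at offsets 6..7: 23 97.
Big-endian: lowest address holds the most-significant byte.
The bytes are already most-significant first: 0x2397.
0x2397 = 9111.

9111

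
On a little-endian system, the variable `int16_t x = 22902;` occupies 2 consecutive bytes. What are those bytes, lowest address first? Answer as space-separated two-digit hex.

76 59

22902 in hexadecimal, padded to 16 bits, is 0x5976.
Split into bytes (most-significant first): 59 76.
In little-endian order the low byte comes first in memory.
So at ascending addresses the bytes are 76 59.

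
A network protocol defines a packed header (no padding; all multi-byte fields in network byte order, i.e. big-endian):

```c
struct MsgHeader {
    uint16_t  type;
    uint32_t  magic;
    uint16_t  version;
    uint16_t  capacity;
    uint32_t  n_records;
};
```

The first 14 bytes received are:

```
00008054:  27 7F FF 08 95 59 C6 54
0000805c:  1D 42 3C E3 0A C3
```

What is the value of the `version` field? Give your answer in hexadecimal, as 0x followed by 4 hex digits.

`version` follows `type` (2 B), `magic` (4 B), so it starts at offset 2 + 4 = 6 and occupies 2 bytes.
Bytes at offsets 6..7: C6 54.
In big-endian order the high byte comes first in memory.
The bytes are already most-significant first: 0xC654.

0xC654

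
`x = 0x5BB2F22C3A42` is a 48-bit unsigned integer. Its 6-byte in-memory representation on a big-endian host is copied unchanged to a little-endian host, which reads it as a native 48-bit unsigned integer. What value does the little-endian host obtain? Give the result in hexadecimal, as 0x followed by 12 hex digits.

0x423A2CF2B25B

Stored big-endian, the bytes at ascending addresses are 5B B2 F2 2C 3A 42.
Read back as little-endian, the first byte is least significant, giving 0x423A2CF2B25B.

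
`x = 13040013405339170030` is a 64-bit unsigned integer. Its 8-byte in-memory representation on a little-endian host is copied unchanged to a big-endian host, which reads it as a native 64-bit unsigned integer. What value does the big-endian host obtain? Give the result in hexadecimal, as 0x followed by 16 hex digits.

0xEEB4926B1A6FF7B4

13040013405339170030 in 64-bit hexadecimal is 0xB4F76F1A6B92B4EE.
Stored little-endian, the bytes at ascending addresses are EE B4 92 6B 1A 6F F7 B4.
Read back as big-endian, the last byte is least significant, giving 0xEEB4926B1A6FF7B4.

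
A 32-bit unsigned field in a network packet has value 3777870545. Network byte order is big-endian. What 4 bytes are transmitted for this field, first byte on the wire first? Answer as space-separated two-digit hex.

3777870545 in hexadecimal, padded to 32 bits, is 0xE12DBAD1.
Split into bytes (most-significant first): E1 2D BA D1.
Big-endian: lowest address holds the most-significant byte.
So the memory order matches the most-significant-first order: E1 2D BA D1.

E1 2D BA D1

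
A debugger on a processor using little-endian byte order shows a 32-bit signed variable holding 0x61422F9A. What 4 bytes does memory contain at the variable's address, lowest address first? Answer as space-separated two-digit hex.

Split into bytes (most-significant first): 61 42 2F 9A.
Little-endian: lowest address holds the least-significant byte.
So at ascending addresses the bytes are 9A 2F 42 61.

9A 2F 42 61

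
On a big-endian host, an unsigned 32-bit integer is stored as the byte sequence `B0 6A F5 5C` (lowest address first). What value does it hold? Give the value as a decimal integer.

2959799644

Big-endian stores the most-significant byte at the lowest address.
The bytes are already most-significant first: 0xB06AF55C.
0xB06AF55C = 2959799644.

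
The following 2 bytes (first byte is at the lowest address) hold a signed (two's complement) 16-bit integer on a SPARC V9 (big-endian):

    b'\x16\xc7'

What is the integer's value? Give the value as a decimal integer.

5831

Big-endian: lowest address holds the most-significant byte.
The bytes are already most-significant first: 0x16C7.
0x16C7 = 5831.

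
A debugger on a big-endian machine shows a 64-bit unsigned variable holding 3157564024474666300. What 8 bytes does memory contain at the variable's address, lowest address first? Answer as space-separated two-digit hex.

3157564024474666300 in hexadecimal, padded to 64 bits, is 0x2BD1EBC0325D853C.
Split into bytes (most-significant first): 2B D1 EB C0 32 5D 85 3C.
In big-endian order the high byte comes first in memory.
So the memory order matches the most-significant-first order: 2B D1 EB C0 32 5D 85 3C.

2B D1 EB C0 32 5D 85 3C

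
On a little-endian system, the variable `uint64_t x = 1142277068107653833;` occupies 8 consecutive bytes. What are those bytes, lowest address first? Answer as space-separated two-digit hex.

1142277068107653833 in hexadecimal, padded to 64 bits, is 0x0FDA2EF0FFA1A2C9.
Split into bytes (most-significant first): 0F DA 2E F0 FF A1 A2 C9.
In little-endian order the low byte comes first in memory.
So at ascending addresses the bytes are C9 A2 A1 FF F0 2E DA 0F.

C9 A2 A1 FF F0 2E DA 0F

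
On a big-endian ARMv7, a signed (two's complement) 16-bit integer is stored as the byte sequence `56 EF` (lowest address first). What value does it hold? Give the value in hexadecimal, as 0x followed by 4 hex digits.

Big-endian: lowest address holds the most-significant byte.
The bytes are already most-significant first: 0x56EF.

0x56EF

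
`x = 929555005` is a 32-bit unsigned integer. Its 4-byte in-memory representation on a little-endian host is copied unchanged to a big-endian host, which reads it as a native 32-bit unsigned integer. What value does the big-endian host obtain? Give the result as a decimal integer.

1038247735

929555005 in 32-bit hexadecimal is 0x3767E23D.
Stored little-endian, the bytes at ascending addresses are 3D E2 67 37.
Read back as big-endian, the last byte is least significant, giving 0x3DE26737.
0x3DE26737 = 1038247735.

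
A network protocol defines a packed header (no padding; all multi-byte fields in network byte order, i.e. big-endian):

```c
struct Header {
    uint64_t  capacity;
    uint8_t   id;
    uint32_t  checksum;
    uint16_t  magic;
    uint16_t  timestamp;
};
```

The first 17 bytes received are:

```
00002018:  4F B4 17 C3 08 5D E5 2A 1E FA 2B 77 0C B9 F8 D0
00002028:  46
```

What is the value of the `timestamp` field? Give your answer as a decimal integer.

`timestamp` follows `capacity` (8 B), `id` (1 B), `checksum` (4 B), `magic` (2 B), so it starts at offset 8 + 1 + 4 + 2 = 15 and occupies 2 bytes.
Bytes at offsets 15..16: D0 46.
Big-endian: lowest address holds the most-significant byte.
The bytes are already most-significant first: 0xD046.
0xD046 = 53318.

53318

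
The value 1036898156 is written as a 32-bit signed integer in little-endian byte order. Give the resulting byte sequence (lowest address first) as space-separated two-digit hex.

6C CF CD 3D

1036898156 in hexadecimal, padded to 32 bits, is 0x3DCDCF6C.
Split into bytes (most-significant first): 3D CD CF 6C.
Little-endian stores the least-significant byte at the lowest address.
So at ascending addresses the bytes are 6C CF CD 3D.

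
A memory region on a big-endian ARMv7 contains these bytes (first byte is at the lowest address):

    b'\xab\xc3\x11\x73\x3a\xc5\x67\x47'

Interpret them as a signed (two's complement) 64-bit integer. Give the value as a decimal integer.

In big-endian order the high byte comes first in memory.
The bytes are already most-significant first: 0xABC311733AC56747.
Top bit is set, so as a signed 64-bit value this is 0xABC311733AC56747 − 2^64 = -6069988686160369849.

-6069988686160369849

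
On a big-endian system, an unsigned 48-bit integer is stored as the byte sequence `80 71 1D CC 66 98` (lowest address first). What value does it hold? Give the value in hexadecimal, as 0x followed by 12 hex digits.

In big-endian order the high byte comes first in memory.
The bytes are already most-significant first: 0x80711DCC6698.

0x80711DCC6698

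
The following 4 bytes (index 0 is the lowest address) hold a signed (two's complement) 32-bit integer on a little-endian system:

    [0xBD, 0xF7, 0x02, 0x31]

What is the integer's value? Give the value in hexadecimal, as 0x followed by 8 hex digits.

Little-endian: lowest address holds the least-significant byte.
Reassemble most-significant byte first: 31 02 F7 BD → 0x3102F7BD.

0x3102F7BD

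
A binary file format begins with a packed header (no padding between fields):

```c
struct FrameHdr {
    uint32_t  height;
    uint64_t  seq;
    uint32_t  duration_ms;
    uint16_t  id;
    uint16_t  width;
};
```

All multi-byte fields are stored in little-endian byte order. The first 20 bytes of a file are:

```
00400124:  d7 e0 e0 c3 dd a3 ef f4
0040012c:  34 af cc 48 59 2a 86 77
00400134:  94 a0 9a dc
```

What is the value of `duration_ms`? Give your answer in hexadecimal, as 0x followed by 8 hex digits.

0x77862A59

`duration_ms` follows `height` (4 B), `seq` (8 B), so it starts at offset 4 + 8 = 12 and occupies 4 bytes.
Bytes at offsets 12..15: 59 2A 86 77.
In little-endian order the low byte comes first in memory.
Reassemble most-significant byte first: 77 86 2A 59 → 0x77862A59.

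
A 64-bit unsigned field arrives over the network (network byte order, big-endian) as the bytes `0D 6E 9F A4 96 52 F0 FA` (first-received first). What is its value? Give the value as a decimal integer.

967886499176706298

Big-endian stores the most-significant byte at the lowest address.
The bytes are already most-significant first: 0x0D6E9FA49652F0FA.
0x0D6E9FA49652F0FA = 967886499176706298.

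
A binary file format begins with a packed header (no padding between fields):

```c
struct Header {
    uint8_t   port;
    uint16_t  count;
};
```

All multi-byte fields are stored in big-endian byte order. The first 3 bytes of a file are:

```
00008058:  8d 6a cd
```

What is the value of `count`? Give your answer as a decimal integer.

`count` follows `port` (1 byte), so it starts at byte offset 1 and occupies 2 bytes.
Bytes at offsets 1..2: 6A CD.
In big-endian order the high byte comes first in memory.
The bytes are already most-significant first: 0x6ACD.
0x6ACD = 27341.

27341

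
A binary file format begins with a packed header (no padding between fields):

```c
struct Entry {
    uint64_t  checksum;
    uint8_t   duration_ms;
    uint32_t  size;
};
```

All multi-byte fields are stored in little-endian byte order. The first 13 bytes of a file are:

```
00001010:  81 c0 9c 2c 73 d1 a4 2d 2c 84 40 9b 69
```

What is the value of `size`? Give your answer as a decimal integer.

`size` follows `checksum` (8 B), `duration_ms` (1 B), so it starts at offset 8 + 1 = 9 and occupies 4 bytes.
Bytes at offsets 9..12: 84 40 9B 69.
Little-endian: lowest address holds the least-significant byte.
Reassemble most-significant byte first: 69 9B 40 84 → 0x699B4084.
0x699B4084 = 1771782276.

1771782276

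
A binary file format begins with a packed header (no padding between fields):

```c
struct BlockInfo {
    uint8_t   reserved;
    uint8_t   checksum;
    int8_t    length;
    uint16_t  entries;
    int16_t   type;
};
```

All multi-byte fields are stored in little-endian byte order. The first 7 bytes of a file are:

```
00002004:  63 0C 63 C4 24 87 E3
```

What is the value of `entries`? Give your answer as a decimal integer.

`entries` follows `reserved` (1 B), `checksum` (1 B), `length` (1 B), so it starts at offset 1 + 1 + 1 = 3 and occupies 2 bytes.
Bytes at offsets 3..4: C4 24.
Little-endian: lowest address holds the least-significant byte.
Reassemble most-significant byte first: 24 C4 → 0x24C4.
0x24C4 = 9412.

9412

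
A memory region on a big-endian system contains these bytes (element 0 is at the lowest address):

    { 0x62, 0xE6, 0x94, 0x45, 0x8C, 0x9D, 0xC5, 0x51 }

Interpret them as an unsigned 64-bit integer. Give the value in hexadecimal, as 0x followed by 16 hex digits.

0x62E694458C9DC551

Big-endian: lowest address holds the most-significant byte.
The bytes are already most-significant first: 0x62E694458C9DC551.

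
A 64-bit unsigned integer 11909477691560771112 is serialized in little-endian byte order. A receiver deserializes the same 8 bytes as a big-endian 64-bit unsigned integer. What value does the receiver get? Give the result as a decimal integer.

2900014153063614117

11909477691560771112 in 64-bit hexadecimal is 0xA546F6DC81EB3E28.
Stored little-endian, the bytes at ascending addresses are 28 3E EB 81 DC F6 46 A5.
Read back as big-endian, the last byte is least significant, giving 0x283EEB81DCF646A5.
0x283EEB81DCF646A5 = 2900014153063614117.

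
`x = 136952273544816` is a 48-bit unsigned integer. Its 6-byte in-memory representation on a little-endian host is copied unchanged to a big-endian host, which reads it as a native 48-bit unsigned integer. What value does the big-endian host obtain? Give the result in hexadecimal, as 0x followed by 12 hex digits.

136952273544816 in 48-bit hexadecimal is 0x7C8EAF9DA670.
Stored little-endian, the bytes at ascending addresses are 70 A6 9D AF 8E 7C.
Read back as big-endian, the last byte is least significant, giving 0x70A69DAF8E7C.

0x70A69DAF8E7C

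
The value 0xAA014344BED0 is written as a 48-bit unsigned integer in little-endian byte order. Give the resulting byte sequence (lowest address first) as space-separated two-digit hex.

D0 BE 44 43 01 AA

Split into bytes (most-significant first): AA 01 43 44 BE D0.
Little-endian stores the least-significant byte at the lowest address.
So at ascending addresses the bytes are D0 BE 44 43 01 AA.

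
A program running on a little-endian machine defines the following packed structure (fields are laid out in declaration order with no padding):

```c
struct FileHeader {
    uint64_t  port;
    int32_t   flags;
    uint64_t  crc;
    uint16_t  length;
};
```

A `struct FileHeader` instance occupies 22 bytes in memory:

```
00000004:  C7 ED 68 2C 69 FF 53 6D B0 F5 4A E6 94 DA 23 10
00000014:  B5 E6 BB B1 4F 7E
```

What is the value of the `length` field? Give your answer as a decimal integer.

32335

`length` follows `port` (8 B), `flags` (4 B), `crc` (8 B), so it starts at offset 8 + 4 + 8 = 20 and occupies 2 bytes.
Bytes at offsets 20..21: 4F 7E.
Little-endian stores the least-significant byte at the lowest address.
Reassemble most-significant byte first: 7E 4F → 0x7E4F.
0x7E4F = 32335.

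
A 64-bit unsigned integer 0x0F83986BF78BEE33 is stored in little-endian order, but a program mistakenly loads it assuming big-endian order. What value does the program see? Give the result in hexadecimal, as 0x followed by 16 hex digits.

Stored little-endian, the bytes at ascending addresses are 33 EE 8B F7 6B 98 83 0F.
Read back as big-endian, the last byte is least significant, giving 0x33EE8BF76B98830F.

0x33EE8BF76B98830F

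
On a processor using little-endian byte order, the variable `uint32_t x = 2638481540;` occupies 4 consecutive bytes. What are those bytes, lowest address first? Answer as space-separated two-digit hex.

84 08 44 9D

2638481540 in hexadecimal, padded to 32 bits, is 0x9D440884.
Split into bytes (most-significant first): 9D 44 08 84.
In little-endian order the low byte comes first in memory.
So at ascending addresses the bytes are 84 08 44 9D.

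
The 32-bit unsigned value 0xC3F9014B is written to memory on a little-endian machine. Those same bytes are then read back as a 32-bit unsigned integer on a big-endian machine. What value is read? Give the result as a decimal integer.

1258420675

Stored little-endian, the bytes at ascending addresses are 4B 01 F9 C3.
Read back as big-endian, the last byte is least significant, giving 0x4B01F9C3.
0x4B01F9C3 = 1258420675.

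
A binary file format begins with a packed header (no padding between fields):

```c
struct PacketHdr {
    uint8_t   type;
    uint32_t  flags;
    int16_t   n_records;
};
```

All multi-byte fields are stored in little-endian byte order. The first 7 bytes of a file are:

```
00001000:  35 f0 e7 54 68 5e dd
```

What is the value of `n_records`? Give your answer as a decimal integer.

`n_records` follows `type` (1 B), `flags` (4 B), so it starts at offset 1 + 4 = 5 and occupies 2 bytes.
Bytes at offsets 5..6: 5E DD.
Little-endian: lowest address holds the least-significant byte.
Reassemble most-significant byte first: DD 5E → 0xDD5E.
Top bit is set, so as a signed 16-bit value this is 0xDD5E − 2^16 = -8866.

-8866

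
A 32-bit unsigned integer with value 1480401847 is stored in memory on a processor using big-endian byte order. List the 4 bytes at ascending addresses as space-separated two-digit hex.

58 3D 23 B7

1480401847 in hexadecimal, padded to 32 bits, is 0x583D23B7.
Split into bytes (most-significant first): 58 3D 23 B7.
Big-endian stores the most-significant byte at the lowest address.
So the memory order matches the most-significant-first order: 58 3D 23 B7.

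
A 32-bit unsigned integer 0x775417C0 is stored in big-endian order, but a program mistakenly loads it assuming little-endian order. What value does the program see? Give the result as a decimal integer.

Stored big-endian, the bytes at ascending addresses are 77 54 17 C0.
Read back as little-endian, the first byte is least significant, giving 0xC0175477.
0xC0175477 = 3222754423.

3222754423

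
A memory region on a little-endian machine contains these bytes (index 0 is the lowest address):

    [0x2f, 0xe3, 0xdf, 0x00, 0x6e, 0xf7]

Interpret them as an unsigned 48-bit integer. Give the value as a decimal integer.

272051833135919

In little-endian order the low byte comes first in memory.
Reassemble most-significant byte first: F7 6E 00 DF E3 2F → 0xF76E00DFE32F.
0xF76E00DFE32F = 272051833135919.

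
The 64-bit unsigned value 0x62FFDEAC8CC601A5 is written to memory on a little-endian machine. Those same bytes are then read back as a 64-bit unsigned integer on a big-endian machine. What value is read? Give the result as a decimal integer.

Stored little-endian, the bytes at ascending addresses are A5 01 C6 8C AC DE FF 62.
Read back as big-endian, the last byte is least significant, giving 0xA501C68CACDEFF62.
0xA501C68CACDEFF62 = 11890002798732836706.

11890002798732836706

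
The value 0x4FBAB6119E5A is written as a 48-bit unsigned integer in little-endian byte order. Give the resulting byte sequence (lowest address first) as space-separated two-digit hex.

5A 9E 11 B6 BA 4F

Split into bytes (most-significant first): 4F BA B6 11 9E 5A.
In little-endian order the low byte comes first in memory.
So at ascending addresses the bytes are 5A 9E 11 B6 BA 4F.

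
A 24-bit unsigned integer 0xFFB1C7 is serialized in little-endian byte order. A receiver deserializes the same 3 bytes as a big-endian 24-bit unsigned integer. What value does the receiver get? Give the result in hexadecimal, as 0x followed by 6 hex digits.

Stored little-endian, the bytes at ascending addresses are C7 B1 FF.
Read back as big-endian, the last byte is least significant, giving 0xC7B1FF.

0xC7B1FF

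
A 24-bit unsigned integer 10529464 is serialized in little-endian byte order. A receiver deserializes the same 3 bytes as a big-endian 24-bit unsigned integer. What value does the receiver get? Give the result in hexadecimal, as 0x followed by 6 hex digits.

10529464 in 24-bit hexadecimal is 0xA0AAB8.
Stored little-endian, the bytes at ascending addresses are B8 AA A0.
Read back as big-endian, the last byte is least significant, giving 0xB8AAA0.

0xB8AAA0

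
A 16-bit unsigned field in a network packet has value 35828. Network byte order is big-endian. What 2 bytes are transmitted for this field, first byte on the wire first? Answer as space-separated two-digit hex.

8B F4

35828 in hexadecimal, padded to 16 bits, is 0x8BF4.
Split into bytes (most-significant first): 8B F4.
In big-endian order the high byte comes first in memory.
So the memory order matches the most-significant-first order: 8B F4.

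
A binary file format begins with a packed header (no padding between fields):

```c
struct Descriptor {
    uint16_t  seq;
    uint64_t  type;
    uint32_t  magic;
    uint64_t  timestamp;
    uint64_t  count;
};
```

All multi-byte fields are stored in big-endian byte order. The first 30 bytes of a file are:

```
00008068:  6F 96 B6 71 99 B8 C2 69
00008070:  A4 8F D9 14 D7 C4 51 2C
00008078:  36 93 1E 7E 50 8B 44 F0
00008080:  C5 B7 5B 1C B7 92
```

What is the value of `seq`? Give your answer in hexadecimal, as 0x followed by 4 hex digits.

`seq` is the first field, at byte offset 0, occupying 2 bytes.
Bytes at offsets 0..1: 6F 96.
In big-endian order the high byte comes first in memory.
The bytes are already most-significant first: 0x6F96.

0x6F96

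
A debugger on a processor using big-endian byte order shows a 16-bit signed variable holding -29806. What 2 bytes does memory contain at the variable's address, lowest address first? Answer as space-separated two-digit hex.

Two's complement of -29806 in 16 bits: 29806 = 0x746E; invert → 0x8B91; add 1 → 0x8B92.
Split into bytes (most-significant first): 8B 92.
Big-endian stores the most-significant byte at the lowest address.
So the memory order matches the most-significant-first order: 8B 92.

8B 92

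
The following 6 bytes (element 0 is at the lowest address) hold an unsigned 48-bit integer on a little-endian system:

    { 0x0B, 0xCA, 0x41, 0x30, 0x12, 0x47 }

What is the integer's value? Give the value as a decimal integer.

Little-endian stores the least-significant byte at the lowest address.
Reassemble most-significant byte first: 47 12 30 41 CA 0B → 0x47123041CA0B.
0x47123041CA0B = 78143444601355.

78143444601355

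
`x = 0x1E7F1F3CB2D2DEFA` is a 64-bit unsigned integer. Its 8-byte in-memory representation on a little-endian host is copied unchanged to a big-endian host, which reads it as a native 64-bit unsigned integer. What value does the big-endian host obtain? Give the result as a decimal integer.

18077117617266458398

Stored little-endian, the bytes at ascending addresses are FA DE D2 B2 3C 1F 7F 1E.
Read back as big-endian, the last byte is least significant, giving 0xFADED2B23C1F7F1E.
0xFADED2B23C1F7F1E = 18077117617266458398.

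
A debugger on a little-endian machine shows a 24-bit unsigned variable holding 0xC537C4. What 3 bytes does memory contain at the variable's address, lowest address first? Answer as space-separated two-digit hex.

C4 37 C5

Split into bytes (most-significant first): C5 37 C4.
Little-endian stores the least-significant byte at the lowest address.
So at ascending addresses the bytes are C4 37 C5.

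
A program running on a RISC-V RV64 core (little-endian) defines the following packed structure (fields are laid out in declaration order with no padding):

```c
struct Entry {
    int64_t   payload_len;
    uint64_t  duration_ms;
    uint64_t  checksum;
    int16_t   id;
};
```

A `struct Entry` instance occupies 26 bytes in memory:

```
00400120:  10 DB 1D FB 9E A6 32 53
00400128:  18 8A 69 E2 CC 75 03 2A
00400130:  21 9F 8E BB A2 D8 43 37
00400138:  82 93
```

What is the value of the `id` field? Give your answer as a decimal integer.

-27774

`id` follows `payload_len` (8 B), `duration_ms` (8 B), `checksum` (8 B), so it starts at offset 8 + 8 + 8 = 24 and occupies 2 bytes.
Bytes at offsets 24..25: 82 93.
In little-endian order the low byte comes first in memory.
Reassemble most-significant byte first: 93 82 → 0x9382.
Top bit is set, so as a signed 16-bit value this is 0x9382 − 2^16 = -27774.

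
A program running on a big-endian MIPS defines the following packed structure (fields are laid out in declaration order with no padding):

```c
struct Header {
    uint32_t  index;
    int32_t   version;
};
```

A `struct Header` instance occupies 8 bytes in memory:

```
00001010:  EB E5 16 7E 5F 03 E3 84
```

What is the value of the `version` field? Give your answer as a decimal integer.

`version` follows `index` (4 bytes), so it starts at byte offset 4 and occupies 4 bytes.
Bytes at offsets 4..7: 5F 03 E3 84.
Big-endian stores the most-significant byte at the lowest address.
The bytes are already most-significant first: 0x5F03E384.
0x5F03E384 = 1594090372.

1594090372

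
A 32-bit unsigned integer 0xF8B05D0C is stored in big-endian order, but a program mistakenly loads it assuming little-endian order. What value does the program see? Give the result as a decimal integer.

207466744

Stored big-endian, the bytes at ascending addresses are F8 B0 5D 0C.
Read back as little-endian, the first byte is least significant, giving 0x0C5DB0F8.
0x0C5DB0F8 = 207466744.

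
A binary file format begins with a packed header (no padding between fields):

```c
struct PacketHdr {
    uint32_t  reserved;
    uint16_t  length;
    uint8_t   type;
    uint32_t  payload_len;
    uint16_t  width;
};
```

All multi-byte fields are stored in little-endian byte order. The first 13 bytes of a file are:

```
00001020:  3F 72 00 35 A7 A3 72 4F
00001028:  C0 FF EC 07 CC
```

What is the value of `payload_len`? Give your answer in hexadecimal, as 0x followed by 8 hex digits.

`payload_len` follows `reserved` (4 B), `length` (2 B), `type` (1 B), so it starts at offset 4 + 2 + 1 = 7 and occupies 4 bytes.
Bytes at offsets 7..10: 4F C0 FF EC.
Little-endian: lowest address holds the least-significant byte.
Reassemble most-significant byte first: EC FF C0 4F → 0xECFFC04F.

0xECFFC04F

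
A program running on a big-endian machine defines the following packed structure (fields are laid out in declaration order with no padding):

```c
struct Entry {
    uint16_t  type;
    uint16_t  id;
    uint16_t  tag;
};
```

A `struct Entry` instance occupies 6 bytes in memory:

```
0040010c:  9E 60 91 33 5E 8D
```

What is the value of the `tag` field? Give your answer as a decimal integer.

`tag` follows `type` (2 B), `id` (2 B), so it starts at offset 2 + 2 = 4 and occupies 2 bytes.
Bytes at offsets 4..5: 5E 8D.
Big-endian: lowest address holds the most-significant byte.
The bytes are already most-significant first: 0x5E8D.
0x5E8D = 24205.

24205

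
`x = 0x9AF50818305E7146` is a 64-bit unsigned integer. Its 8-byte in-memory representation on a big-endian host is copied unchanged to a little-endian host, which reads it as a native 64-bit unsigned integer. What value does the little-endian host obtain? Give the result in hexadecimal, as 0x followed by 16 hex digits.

0x46715E301808F59A

Stored big-endian, the bytes at ascending addresses are 9A F5 08 18 30 5E 71 46.
Read back as little-endian, the first byte is least significant, giving 0x46715E301808F59A.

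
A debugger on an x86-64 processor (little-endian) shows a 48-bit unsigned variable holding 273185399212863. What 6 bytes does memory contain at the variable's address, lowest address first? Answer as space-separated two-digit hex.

273185399212863 in hexadecimal, padded to 48 bits, is 0xF875EEAD8B3F.
Split into bytes (most-significant first): F8 75 EE AD 8B 3F.
Little-endian stores the least-significant byte at the lowest address.
So at ascending addresses the bytes are 3F 8B AD EE 75 F8.

3F 8B AD EE 75 F8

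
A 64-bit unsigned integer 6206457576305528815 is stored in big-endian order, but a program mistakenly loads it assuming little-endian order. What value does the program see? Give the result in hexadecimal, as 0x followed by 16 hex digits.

6206457576305528815 in 64-bit hexadecimal is 0x5621C4484D390FEF.
Stored big-endian, the bytes at ascending addresses are 56 21 C4 48 4D 39 0F EF.
Read back as little-endian, the first byte is least significant, giving 0xEF0F394D48C42156.

0xEF0F394D48C42156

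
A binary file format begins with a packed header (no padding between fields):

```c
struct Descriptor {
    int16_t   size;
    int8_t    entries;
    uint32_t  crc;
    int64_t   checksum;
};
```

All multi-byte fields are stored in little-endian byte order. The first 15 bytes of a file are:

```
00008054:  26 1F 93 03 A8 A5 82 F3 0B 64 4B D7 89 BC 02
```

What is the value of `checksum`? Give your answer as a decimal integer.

`checksum` follows `size` (2 B), `entries` (1 B), `crc` (4 B), so it starts at offset 2 + 1 + 4 = 7 and occupies 8 bytes.
Bytes at offsets 7..14: F3 0B 64 4B D7 89 BC 02.
In little-endian order the low byte comes first in memory.
Reassemble most-significant byte first: 02 BC 89 D7 4B 64 0B F3 → 0x02BC89D74B640BF3.
0x02BC89D74B640BF3 = 197184041473281011.

197184041473281011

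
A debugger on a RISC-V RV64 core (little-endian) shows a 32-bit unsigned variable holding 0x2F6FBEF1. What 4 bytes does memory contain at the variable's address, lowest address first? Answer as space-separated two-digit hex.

F1 BE 6F 2F

Split into bytes (most-significant first): 2F 6F BE F1.
Little-endian: lowest address holds the least-significant byte.
So at ascending addresses the bytes are F1 BE 6F 2F.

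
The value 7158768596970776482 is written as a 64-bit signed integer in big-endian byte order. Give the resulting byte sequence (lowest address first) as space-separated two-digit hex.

63 59 0E 1C 33 AA 27 A2

7158768596970776482 in hexadecimal, padded to 64 bits, is 0x63590E1C33AA27A2.
Split into bytes (most-significant first): 63 59 0E 1C 33 AA 27 A2.
Big-endian stores the most-significant byte at the lowest address.
So the memory order matches the most-significant-first order: 63 59 0E 1C 33 AA 27 A2.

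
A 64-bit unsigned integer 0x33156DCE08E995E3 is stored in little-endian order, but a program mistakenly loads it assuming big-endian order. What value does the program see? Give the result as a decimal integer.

Stored little-endian, the bytes at ascending addresses are E3 95 E9 08 CE 6D 15 33.
Read back as big-endian, the last byte is least significant, giving 0xE395E908CE6D1533.
0xE395E908CE6D1533 = 16399269842171794739.

16399269842171794739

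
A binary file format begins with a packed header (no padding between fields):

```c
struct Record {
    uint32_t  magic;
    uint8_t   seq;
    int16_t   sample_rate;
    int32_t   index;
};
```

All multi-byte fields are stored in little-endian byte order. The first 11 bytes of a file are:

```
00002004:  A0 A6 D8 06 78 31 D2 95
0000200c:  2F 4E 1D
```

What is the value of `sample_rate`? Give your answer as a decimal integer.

`sample_rate` follows `magic` (4 B), `seq` (1 B), so it starts at offset 4 + 1 = 5 and occupies 2 bytes.
Bytes at offsets 5..6: 31 D2.
Little-endian stores the least-significant byte at the lowest address.
Reassemble most-significant byte first: D2 31 → 0xD231.
Top bit is set, so as a signed 16-bit value this is 0xD231 − 2^16 = -11727.

-11727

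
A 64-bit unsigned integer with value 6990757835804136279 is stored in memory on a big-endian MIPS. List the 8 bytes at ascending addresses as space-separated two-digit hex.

61 04 29 36 89 E2 53 57

6990757835804136279 in hexadecimal, padded to 64 bits, is 0x6104293689E25357.
Split into bytes (most-significant first): 61 04 29 36 89 E2 53 57.
In big-endian order the high byte comes first in memory.
So the memory order matches the most-significant-first order: 61 04 29 36 89 E2 53 57.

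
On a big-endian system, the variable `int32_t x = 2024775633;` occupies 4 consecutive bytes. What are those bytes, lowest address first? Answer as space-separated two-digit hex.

2024775633 in hexadecimal, padded to 32 bits, is 0x78AF9FD1.
Split into bytes (most-significant first): 78 AF 9F D1.
In big-endian order the high byte comes first in memory.
So the memory order matches the most-significant-first order: 78 AF 9F D1.

78 AF 9F D1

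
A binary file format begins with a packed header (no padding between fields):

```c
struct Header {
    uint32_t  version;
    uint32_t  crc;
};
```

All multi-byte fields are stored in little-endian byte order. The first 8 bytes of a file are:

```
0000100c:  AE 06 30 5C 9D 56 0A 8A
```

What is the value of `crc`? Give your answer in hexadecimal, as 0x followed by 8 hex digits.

`crc` follows `version` (4 bytes), so it starts at byte offset 4 and occupies 4 bytes.
Bytes at offsets 4..7: 9D 56 0A 8A.
Little-endian: lowest address holds the least-significant byte.
Reassemble most-significant byte first: 8A 0A 56 9D → 0x8A0A569D.

0x8A0A569D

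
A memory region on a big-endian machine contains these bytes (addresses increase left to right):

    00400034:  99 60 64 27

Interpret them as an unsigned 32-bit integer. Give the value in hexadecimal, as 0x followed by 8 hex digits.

In big-endian order the high byte comes first in memory.
The bytes are already most-significant first: 0x99606427.

0x99606427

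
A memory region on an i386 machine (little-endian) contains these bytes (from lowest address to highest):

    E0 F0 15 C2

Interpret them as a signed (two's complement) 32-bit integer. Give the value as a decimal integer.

Little-endian stores the least-significant byte at the lowest address.
Reassemble most-significant byte first: C2 15 F0 E0 → 0xC215F0E0.
Top bit is set, so as a signed 32-bit value this is 0xC215F0E0 − 2^32 = -1038749472.

-1038749472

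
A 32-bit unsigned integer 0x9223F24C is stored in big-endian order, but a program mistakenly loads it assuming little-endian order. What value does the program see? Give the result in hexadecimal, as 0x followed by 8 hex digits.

0x4CF22392

Stored big-endian, the bytes at ascending addresses are 92 23 F2 4C.
Read back as little-endian, the first byte is least significant, giving 0x4CF22392.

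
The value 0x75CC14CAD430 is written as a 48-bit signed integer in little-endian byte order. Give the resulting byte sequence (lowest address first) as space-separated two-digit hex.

30 D4 CA 14 CC 75

Split into bytes (most-significant first): 75 CC 14 CA D4 30.
Little-endian stores the least-significant byte at the lowest address.
So at ascending addresses the bytes are 30 D4 CA 14 CC 75.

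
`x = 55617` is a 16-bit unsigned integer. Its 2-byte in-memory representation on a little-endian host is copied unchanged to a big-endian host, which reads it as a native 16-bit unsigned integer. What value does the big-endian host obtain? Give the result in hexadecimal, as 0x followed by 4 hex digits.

55617 in 16-bit hexadecimal is 0xD941.
Stored little-endian, the bytes at ascending addresses are 41 D9.
Read back as big-endian, the last byte is least significant, giving 0x41D9.

0x41D9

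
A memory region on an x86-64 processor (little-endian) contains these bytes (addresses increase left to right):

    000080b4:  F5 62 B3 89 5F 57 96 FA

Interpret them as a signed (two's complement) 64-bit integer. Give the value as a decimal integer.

-390028249877224715

Little-endian stores the least-significant byte at the lowest address.
Reassemble most-significant byte first: FA 96 57 5F 89 B3 62 F5 → 0xFA96575F89B362F5.
Top bit is set, so as a signed 64-bit value this is 0xFA96575F89B362F5 − 2^64 = -390028249877224715.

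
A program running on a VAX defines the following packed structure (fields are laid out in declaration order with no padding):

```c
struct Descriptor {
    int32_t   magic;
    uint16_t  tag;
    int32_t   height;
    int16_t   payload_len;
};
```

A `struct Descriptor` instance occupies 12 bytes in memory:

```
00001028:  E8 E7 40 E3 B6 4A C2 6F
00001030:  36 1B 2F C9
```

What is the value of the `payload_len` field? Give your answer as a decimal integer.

-14033

`payload_len` follows `magic` (4 B), `tag` (2 B), `height` (4 B), so it starts at offset 4 + 2 + 4 = 10 and occupies 2 bytes.
Bytes at offsets 10..11: 2F C9.
In little-endian order the low byte comes first in memory.
Reassemble most-significant byte first: C9 2F → 0xC92F.
Top bit is set, so as a signed 16-bit value this is 0xC92F − 2^16 = -14033.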